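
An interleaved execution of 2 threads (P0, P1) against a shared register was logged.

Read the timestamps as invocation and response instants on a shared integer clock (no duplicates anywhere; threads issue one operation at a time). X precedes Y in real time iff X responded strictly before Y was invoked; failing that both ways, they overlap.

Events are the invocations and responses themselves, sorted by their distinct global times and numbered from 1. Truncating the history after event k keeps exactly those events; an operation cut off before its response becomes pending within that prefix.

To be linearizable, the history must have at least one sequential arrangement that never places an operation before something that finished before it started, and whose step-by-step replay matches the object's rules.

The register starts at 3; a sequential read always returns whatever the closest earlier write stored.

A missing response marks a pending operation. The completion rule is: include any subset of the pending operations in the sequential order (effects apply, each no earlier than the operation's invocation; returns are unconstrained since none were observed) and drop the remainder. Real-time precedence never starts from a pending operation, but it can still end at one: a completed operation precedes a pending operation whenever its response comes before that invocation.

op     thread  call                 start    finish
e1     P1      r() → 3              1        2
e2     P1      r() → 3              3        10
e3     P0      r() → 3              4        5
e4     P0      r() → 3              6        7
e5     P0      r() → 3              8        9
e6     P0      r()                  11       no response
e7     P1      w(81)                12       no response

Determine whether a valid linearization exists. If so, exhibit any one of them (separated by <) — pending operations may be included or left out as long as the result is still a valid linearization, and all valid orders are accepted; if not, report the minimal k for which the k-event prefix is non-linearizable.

linearizable — witness: e1 < e2 < e3 < e4 < e5

after step 1 (e1 r() → 3): value 3
after step 2 (e2 r() → 3): value 3
after step 3 (e3 r() → 3): value 3
after step 4 (e4 r() → 3): value 3
after step 5 (e5 r() → 3): value 3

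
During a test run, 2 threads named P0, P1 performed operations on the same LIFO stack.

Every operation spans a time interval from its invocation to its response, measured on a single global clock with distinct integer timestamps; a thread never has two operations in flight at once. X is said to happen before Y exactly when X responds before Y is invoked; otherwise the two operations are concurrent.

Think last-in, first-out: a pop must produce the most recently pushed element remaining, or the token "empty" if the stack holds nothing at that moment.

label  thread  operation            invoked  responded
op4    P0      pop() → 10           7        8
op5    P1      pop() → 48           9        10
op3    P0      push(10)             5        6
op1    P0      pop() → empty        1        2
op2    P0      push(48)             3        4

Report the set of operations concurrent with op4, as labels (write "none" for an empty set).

none

op4 spans [7,8]: anything still running between times 7 and 8 counts as concurrent
op1 [1,2]: before
op2 [3,4]: before
op3 [5,6]: before
op5 [9,10]: after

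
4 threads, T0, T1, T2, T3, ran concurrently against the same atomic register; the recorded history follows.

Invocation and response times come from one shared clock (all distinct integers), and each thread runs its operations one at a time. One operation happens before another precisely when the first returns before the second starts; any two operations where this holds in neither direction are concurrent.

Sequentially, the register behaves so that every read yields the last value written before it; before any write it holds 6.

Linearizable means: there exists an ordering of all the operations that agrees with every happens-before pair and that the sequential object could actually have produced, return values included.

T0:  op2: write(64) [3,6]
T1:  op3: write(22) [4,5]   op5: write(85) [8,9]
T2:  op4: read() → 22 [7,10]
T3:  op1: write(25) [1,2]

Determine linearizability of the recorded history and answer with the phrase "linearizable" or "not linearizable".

witness order: op1, op2, op3, op4, op5
1. op1 write(25), leaving value 25
2. op2 write(64), leaving value 64
3. op3 write(22), leaving value 22
4. op4 read() → 22, leaving value 22
5. op5 write(85), leaving value 85

linearizable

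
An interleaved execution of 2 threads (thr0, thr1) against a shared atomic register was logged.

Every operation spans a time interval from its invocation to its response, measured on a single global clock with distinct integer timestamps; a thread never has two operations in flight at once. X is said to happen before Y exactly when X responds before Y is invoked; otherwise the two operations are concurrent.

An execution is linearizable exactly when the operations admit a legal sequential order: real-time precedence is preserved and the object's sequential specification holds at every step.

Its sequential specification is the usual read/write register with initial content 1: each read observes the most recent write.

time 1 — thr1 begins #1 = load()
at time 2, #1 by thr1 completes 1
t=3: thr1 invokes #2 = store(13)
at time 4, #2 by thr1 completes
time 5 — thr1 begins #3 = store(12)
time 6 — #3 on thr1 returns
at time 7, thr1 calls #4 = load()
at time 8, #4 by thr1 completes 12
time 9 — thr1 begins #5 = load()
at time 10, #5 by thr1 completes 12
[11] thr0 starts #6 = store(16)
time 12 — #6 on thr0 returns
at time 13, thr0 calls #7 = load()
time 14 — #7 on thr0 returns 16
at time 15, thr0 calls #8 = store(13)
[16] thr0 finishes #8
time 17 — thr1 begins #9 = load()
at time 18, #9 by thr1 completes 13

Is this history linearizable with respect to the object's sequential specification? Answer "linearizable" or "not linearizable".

witness order: #1, #2, #3, #4, #5, #6, #7, #8, #9
1. #1 load() → 1, leaving value 1
2. #2 store(13), leaving value 13
3. #3 store(12), leaving value 12
4. #4 load() → 12, leaving value 12
5. #5 load() → 12, leaving value 12
6. #6 store(16), leaving value 16
7. #7 load() → 16, leaving value 16
8. #8 store(13), leaving value 13
9. #9 load() → 13, leaving value 13

linearizable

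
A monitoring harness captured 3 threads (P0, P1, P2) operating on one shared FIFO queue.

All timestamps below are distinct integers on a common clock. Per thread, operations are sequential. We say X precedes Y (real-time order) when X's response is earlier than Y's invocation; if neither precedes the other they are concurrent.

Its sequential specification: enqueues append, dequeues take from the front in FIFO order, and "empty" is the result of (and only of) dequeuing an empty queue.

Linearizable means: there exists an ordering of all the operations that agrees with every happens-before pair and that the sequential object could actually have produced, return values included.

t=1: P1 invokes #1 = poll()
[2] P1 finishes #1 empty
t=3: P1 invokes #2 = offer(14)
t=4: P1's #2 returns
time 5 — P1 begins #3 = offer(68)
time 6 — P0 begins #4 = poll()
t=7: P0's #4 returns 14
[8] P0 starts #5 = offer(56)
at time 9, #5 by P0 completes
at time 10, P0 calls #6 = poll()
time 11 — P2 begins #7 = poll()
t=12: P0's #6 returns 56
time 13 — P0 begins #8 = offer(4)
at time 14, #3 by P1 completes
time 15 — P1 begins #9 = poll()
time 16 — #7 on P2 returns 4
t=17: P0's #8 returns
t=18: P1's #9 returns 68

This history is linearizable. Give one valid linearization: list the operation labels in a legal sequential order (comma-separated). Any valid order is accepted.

#1, #2, #4, #5, #3, #6, #8, #9, #7

after step 1 (#1 poll() → empty): queue <>
after step 2 (#2 offer(14)): queue <14>
after step 3 (#4 poll() → 14): queue <>
after step 4 (#5 offer(56)): queue <56>
after step 5 (#3 offer(68)): queue <56,68>
after step 6 (#6 poll() → 56): queue <68>
after step 7 (#8 offer(4)): queue <68,4>
after step 8 (#9 poll() → 68): queue <4>
after step 9 (#7 poll() → 4): queue <>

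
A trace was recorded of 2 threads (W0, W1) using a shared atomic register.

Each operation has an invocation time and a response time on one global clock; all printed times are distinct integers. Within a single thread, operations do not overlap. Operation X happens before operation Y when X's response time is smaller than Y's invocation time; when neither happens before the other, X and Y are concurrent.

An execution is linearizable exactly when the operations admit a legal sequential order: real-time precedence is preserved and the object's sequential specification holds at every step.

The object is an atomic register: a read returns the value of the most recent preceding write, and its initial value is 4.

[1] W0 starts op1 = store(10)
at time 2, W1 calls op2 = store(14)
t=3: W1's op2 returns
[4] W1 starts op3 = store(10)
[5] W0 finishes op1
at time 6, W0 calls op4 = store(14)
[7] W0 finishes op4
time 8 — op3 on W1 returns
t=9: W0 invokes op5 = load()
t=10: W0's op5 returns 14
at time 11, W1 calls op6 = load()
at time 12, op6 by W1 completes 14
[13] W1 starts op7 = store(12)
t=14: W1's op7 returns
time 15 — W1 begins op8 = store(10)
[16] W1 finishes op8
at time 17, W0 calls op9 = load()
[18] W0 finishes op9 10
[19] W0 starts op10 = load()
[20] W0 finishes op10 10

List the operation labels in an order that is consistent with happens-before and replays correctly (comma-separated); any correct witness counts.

1. op1 store(10), leaving value 10
2. op2 store(14), leaving value 14
3. op3 store(10), leaving value 10
4. op4 store(14), leaving value 14
5. op5 load() → 14, leaving value 14
6. op6 load() → 14, leaving value 14
7. op7 store(12), leaving value 12
8. op8 store(10), leaving value 10
9. op9 load() → 10, leaving value 10
10. op10 load() → 10, leaving value 10

op1, op2, op3, op4, op5, op6, op7, op8, op9, op10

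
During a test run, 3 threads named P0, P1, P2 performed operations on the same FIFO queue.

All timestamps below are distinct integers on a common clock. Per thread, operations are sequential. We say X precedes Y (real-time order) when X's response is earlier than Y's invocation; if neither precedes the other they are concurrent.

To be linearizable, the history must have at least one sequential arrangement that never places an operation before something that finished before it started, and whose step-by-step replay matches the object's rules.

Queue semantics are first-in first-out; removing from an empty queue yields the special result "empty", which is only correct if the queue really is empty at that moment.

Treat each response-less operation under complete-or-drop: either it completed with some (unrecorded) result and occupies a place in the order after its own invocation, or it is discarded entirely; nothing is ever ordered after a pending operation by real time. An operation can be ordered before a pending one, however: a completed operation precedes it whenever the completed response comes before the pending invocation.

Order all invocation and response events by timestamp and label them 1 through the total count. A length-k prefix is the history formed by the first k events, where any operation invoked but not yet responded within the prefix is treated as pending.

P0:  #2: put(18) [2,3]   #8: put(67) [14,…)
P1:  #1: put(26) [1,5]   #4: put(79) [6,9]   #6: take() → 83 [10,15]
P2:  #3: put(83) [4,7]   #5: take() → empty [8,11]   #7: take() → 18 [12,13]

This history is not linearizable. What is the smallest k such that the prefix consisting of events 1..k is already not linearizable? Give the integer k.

11

a valid linearization of events 1..10 exists, for instance #1, #2, #3, #4:
1. #1 put(26), leaving queue <26>
2. #2 put(18), leaving queue <26,18>
3. #3 put(83), leaving queue <26,18,83>
4. #4 put(79), leaving queue <26,18,83,79>
with event 11 included (#5 responding at time 11), all real-time-consistent orders fail
including or dropping the 1 pending operation (#6) in any combination fails
e.g. #1, #2, #3, #4, #5 (pending dropped): illegal at step 5, since #5 take() → empty cannot apply there
e.g. #1, #2, #3, #5, #4 (pending dropped): illegal at step 4, since #5 take() → empty cannot apply there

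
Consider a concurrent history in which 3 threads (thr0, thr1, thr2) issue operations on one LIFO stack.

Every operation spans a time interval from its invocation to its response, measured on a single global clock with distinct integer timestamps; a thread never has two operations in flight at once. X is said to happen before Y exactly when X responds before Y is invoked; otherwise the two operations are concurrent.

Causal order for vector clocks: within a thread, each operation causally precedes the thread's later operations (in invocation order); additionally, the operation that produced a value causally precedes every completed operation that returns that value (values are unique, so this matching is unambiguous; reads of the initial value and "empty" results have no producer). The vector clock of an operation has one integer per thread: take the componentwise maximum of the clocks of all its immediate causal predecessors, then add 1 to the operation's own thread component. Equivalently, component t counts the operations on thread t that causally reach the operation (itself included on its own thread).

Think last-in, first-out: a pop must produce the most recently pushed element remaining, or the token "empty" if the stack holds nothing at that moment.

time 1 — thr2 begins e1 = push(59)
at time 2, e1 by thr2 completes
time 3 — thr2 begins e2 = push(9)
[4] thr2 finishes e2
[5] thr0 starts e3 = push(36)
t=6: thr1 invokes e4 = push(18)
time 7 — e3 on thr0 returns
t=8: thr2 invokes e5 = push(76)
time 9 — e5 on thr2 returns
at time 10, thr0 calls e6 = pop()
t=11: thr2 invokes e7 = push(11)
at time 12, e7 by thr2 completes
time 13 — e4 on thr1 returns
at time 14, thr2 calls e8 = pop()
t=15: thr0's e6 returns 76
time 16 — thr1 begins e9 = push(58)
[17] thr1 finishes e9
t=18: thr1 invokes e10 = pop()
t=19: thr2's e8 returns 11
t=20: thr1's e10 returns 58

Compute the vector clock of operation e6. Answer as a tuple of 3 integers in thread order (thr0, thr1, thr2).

root op e1, invoked 1: fresh clock plus thr2's own tick → (0, 0, 1)
root op e4, invoked 6: fresh clock plus thr1's own tick → (0, 1, 0)
root op e3, invoked 5: fresh clock plus thr0's own tick → (1, 0, 0)
invoked at 3, e2 merges VC(e1)=(0, 0, 1) and bumps thr2's slot → (0, 0, 2)
invoked at 16, e9 merges VC(e4)=(0, 1, 0) and bumps thr1's slot → (0, 2, 0)
invoked at 8, e5 merges VC(e2)=(0, 0, 2) and bumps thr2's slot → (0, 0, 3)
invoked at 18, e10 merges VC(e9)=(0, 2, 0) and bumps thr1's slot → (0, 3, 0)
invoked at 11, e7 merges VC(e5)=(0, 0, 3) and bumps thr2's slot → (0, 0, 4)
invoked at 14, e8 merges VC(e7)=(0, 0, 4) and bumps thr2's slot → (0, 0, 5)
invoked at 10, e6 merges VC(e3)=(1, 0, 0), VC(e5)=(0, 0, 3) and bumps thr0's slot → (2, 0, 3)
target: VC(e6) = (2, 0, 3)

(2, 0, 3)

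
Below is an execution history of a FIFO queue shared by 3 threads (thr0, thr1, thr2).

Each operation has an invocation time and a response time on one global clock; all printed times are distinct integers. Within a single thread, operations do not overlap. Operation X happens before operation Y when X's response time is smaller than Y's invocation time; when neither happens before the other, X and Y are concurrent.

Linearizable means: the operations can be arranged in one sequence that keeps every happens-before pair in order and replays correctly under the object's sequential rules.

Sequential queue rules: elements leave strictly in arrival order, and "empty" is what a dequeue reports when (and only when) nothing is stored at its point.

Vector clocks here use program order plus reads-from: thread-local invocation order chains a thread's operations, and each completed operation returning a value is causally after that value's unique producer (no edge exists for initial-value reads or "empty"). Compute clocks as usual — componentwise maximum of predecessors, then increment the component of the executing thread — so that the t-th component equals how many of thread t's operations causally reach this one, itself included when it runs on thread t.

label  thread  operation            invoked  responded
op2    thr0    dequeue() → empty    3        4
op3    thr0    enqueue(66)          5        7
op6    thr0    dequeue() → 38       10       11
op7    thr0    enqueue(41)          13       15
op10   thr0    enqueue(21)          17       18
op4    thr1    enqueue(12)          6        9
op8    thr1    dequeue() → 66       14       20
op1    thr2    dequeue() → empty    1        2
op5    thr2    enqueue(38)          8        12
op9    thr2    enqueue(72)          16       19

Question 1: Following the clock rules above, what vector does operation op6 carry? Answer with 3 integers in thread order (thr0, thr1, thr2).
Answer: (3, 0, 2)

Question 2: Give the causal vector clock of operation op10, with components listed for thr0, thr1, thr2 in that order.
Answer: (5, 0, 2)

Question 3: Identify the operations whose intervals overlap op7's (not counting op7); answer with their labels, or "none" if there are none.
Answer: op8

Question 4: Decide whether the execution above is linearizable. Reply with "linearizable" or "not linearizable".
events 1..10 are fine; event 11 — the response of op6 at time 11 — makes the prefix non-linearizable
the 5 completed operations admit 2 real-time orders; each fails the FIFO queue replay
no escape via the 1 pending operation (op5): every completion choice fails
sample order op1, op2, op3, op4, op6 (pending dropped) stalls at step 5 — op6 dequeue() → 38 has no legal effect
sample order op1, op2, op4, op3, op6 (pending dropped) stalls at step 5 — op6 dequeue() → 38 has no legal effect

not linearizable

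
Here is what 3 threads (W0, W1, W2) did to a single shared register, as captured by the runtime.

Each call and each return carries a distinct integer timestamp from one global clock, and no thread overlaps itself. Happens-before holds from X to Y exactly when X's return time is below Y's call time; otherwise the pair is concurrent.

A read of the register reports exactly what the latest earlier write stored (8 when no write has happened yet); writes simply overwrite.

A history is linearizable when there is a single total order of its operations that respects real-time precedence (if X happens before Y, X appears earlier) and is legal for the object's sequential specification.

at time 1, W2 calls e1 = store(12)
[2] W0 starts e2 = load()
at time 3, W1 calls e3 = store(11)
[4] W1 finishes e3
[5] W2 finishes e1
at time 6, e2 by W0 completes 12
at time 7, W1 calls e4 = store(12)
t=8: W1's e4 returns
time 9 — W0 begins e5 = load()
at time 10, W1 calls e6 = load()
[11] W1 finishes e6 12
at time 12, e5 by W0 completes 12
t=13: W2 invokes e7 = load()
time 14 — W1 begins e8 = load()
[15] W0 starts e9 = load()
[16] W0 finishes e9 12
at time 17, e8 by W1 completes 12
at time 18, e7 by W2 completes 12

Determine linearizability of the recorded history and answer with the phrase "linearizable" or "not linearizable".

linearizable

one valid linearization: e1, e2, e3, e4, e5, e6, e7, e8, e9
after step 1 (e1 store(12)): value 12
after step 2 (e2 load() → 12): value 12
after step 3 (e3 store(11)): value 11
after step 4 (e4 store(12)): value 12
after step 5 (e5 load() → 12): value 12
after step 6 (e6 load() → 12): value 12
after step 7 (e7 load() → 12): value 12
after step 8 (e8 load() → 12): value 12
after step 9 (e9 load() → 12): value 12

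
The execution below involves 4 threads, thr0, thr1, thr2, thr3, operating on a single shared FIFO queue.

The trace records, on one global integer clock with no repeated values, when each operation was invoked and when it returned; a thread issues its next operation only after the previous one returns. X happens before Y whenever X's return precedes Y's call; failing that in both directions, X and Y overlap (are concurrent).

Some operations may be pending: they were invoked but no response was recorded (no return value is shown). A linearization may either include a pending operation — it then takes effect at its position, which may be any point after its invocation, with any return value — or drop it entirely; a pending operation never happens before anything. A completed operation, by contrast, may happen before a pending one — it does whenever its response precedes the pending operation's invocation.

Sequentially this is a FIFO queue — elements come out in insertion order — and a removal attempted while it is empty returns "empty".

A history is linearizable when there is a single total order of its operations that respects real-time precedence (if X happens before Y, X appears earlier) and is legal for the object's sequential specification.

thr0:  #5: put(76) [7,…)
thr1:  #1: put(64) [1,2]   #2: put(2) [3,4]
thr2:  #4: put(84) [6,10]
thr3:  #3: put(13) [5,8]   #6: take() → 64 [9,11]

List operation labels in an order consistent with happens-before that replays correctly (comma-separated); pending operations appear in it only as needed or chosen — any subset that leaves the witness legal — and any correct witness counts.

1. #1 put(64), leaving queue <64>
2. #2 put(2), leaving queue <64,2>
3. #3 put(13), leaving queue <64,2,13>
4. #4 put(84), leaving queue <64,2,13,84>
5. #5 put(76) (pending, included), leaving queue <64,2,13,84,76>
6. #6 take() → 64, leaving queue <2,13,84,76>

#1, #2, #3, #4, #5, #6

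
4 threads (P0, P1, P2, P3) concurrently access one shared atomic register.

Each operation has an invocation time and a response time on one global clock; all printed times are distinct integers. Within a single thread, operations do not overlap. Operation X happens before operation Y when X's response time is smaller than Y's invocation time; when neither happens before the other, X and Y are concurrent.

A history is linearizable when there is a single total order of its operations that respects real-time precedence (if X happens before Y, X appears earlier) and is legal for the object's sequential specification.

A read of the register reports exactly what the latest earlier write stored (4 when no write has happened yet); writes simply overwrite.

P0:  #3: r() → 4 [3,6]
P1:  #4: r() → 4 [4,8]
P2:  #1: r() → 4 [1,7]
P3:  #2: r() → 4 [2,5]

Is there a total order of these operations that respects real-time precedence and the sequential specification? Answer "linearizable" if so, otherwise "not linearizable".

linearizable

witness order: #1, #2, #3, #4
after step 1 (#1 r() → 4): value 4
after step 2 (#2 r() → 4): value 4
after step 3 (#3 r() → 4): value 4
after step 4 (#4 r() → 4): value 4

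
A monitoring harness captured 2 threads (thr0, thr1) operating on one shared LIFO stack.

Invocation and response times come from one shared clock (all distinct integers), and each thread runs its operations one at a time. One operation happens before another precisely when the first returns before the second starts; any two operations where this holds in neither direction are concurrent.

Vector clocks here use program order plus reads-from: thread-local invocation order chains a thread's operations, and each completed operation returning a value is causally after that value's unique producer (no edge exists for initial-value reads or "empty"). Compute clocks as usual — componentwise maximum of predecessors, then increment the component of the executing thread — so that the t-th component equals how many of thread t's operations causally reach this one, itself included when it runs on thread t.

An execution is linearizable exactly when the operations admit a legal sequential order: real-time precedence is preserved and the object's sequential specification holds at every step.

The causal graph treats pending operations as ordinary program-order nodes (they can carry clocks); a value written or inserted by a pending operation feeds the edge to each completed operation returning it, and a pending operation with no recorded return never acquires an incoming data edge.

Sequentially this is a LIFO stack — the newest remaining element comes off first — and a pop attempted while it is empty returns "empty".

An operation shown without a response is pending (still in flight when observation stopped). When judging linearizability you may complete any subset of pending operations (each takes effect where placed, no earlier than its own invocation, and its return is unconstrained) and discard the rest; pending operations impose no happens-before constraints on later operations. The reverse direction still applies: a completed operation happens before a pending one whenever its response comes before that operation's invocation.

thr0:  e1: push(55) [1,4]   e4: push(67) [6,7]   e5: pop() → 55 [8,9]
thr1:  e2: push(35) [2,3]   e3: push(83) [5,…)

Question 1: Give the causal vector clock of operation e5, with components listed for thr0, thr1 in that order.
e2, invoked 2, has no incoming edges; only thr1's bump applies → (0, 1)
e1, invoked 1, has no incoming edges; only thr0's bump applies → (1, 0)
e3, invoked 5, takes VC(e2)=(0, 1) under max, adds 1 for thr1 → (0, 2)
e4, invoked 6, takes VC(e1)=(1, 0) under max, adds 1 for thr0 → (2, 0)
e5, invoked 8, takes VC(e1)=(1, 0), VC(e4)=(2, 0) under max, adds 1 for thr0 → (3, 0)
target: VC(e5) = (3, 0)

(3, 0)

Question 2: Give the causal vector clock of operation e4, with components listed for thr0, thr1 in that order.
invoked at 2, e2 has no predecessors; its own thr1 bump gives (0, 1)
invoked at 1, e1 has no predecessors; its own thr0 bump gives (1, 0)
merge at e3 (invoked 5): VC(e2)=(0, 1), own-thread bump on thr1 → (0, 2)
merge at e4 (invoked 6): VC(e1)=(1, 0), own-thread bump on thr0 → (2, 0)
merge at e5 (invoked 8): VC(e1)=(1, 0), VC(e4)=(2, 0), own-thread bump on thr0 → (3, 0)
target: VC(e4) = (2, 0)

(2, 0)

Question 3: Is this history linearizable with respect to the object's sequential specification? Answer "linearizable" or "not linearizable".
events 1..8 are fine; event 9 — the response of e5 at time 9 — makes the prefix non-linearizable
all 2 real-time-respecting orders fail — 4 completed LIFO stack operations, no legal replay
include/drop combinations of the 1 pending operation (e3) were all tried; none helps
for example e1, e2, e4, e5 (pending dropped) fails at step 4: e5 pop() → 55 is not legal there
for example e2, e1, e4, e5 (pending dropped) fails at step 4: e5 pop() → 55 is not legal there

not linearizable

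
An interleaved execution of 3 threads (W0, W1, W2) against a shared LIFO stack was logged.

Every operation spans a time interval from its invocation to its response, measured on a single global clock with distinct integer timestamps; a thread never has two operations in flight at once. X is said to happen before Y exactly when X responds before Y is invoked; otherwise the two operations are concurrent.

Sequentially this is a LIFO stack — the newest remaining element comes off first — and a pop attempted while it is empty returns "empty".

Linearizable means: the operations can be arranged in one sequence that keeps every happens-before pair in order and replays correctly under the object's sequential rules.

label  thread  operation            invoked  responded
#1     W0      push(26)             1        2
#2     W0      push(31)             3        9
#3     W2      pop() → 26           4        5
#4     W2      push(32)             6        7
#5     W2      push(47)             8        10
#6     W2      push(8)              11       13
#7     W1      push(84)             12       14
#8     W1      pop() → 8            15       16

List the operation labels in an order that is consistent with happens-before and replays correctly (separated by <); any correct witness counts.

#1 < #3 < #2 < #4 < #5 < #7 < #6 < #8

step 1: #1 push(26) — stack <26>
step 2: #3 pop() → 26 — stack <>
step 3: #2 push(31) — stack <31>
step 4: #4 push(32) — stack <31,32>
step 5: #5 push(47) — stack <31,32,47>
step 6: #7 push(84) — stack <31,32,47,84>
step 7: #6 push(8) — stack <31,32,47,84,8>
step 8: #8 pop() → 8 — stack <31,32,47,84>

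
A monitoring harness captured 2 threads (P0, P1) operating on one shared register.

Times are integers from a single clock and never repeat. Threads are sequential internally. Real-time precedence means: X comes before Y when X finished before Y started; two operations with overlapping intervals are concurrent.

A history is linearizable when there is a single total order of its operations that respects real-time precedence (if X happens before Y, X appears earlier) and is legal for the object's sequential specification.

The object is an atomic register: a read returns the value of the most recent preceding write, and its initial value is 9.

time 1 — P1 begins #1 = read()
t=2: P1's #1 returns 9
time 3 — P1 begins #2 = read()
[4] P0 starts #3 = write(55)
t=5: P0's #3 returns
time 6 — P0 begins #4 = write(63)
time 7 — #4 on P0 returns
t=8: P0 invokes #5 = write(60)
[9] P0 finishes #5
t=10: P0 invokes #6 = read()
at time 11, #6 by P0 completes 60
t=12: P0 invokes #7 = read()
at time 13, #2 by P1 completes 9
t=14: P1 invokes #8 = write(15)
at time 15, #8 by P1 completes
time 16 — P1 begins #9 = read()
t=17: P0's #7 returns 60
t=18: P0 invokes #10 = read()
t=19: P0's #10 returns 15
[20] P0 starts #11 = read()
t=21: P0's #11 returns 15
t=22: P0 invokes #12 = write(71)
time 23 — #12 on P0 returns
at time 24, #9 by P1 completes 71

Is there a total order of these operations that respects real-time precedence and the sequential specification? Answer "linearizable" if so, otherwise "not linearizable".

a witness: #1, #2, #3, #4, #5, #6, #7, #8, #10, #11, #12, #9
1. #1 read() → 9, leaving value 9
2. #2 read() → 9, leaving value 9
3. #3 write(55), leaving value 55
4. #4 write(63), leaving value 63
5. #5 write(60), leaving value 60
6. #6 read() → 60, leaving value 60
7. #7 read() → 60, leaving value 60
8. #8 write(15), leaving value 15
9. #10 read() → 15, leaving value 15
10. #11 read() → 15, leaving value 15
11. #12 write(71), leaving value 71
12. #9 read() → 71, leaving value 71

linearizable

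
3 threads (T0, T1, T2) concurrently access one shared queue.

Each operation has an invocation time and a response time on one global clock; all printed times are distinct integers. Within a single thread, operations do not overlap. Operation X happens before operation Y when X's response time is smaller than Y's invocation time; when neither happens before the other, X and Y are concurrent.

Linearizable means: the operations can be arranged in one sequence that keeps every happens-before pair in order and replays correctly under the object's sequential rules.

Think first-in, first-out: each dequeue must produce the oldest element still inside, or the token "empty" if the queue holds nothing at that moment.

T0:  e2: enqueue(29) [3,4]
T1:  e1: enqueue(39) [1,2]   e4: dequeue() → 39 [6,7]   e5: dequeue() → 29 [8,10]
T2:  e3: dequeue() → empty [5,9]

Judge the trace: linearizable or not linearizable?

witness order: e1, e2, e4, e5, e3
step 1: e1 enqueue(39) — queue <39>
step 2: e2 enqueue(29) — queue <39,29>
step 3: e4 dequeue() → 39 — queue <29>
step 4: e5 dequeue() → 29 — queue <>
step 5: e3 dequeue() → empty — queue <>

linearizable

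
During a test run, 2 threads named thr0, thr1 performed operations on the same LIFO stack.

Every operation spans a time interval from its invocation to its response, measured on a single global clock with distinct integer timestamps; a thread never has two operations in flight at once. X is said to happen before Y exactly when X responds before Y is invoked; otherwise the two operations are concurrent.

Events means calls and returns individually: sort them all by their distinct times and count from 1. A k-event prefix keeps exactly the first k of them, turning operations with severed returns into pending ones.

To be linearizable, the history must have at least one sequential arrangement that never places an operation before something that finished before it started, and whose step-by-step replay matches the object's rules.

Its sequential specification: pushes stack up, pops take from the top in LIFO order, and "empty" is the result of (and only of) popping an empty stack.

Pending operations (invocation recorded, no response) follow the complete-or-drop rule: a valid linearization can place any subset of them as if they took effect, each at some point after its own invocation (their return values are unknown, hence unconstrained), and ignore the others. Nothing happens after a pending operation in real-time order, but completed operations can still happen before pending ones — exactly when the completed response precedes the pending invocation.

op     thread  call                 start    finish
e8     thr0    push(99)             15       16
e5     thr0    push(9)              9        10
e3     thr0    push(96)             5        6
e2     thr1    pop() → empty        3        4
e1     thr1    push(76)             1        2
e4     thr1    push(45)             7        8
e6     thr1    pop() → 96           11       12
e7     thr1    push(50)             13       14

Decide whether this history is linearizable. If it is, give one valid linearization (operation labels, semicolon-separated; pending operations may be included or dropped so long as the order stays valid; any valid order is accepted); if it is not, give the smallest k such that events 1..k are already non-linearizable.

cut after 3 events: linearizable; cut after 4 events (e2 responds, time 4): not linearizable
exactly one order of the 2 completed ops respects real time; the LIFO stack replay fails
sample order e1, e2 stalls at step 2 — e2 pop() → empty has no legal effect

not linearizable — minimal violating prefix: 4 events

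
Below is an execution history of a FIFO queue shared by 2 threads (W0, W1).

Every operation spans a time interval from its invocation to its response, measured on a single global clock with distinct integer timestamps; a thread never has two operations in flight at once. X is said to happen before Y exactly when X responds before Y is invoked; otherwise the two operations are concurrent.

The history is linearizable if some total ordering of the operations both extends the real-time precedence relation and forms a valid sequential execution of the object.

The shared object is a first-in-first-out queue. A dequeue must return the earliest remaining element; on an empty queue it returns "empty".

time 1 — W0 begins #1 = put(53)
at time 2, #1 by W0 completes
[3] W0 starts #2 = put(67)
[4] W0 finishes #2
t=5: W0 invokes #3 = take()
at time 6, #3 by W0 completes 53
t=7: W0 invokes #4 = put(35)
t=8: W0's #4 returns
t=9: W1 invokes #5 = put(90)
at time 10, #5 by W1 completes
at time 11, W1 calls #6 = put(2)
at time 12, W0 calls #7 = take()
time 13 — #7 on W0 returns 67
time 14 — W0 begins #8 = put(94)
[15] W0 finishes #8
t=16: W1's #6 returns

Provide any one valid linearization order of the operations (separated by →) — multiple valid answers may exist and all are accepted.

#1 → #2 → #3 → #4 → #5 → #6 → #7 → #8

after step 1 (#1 put(53)): queue <53>
after step 2 (#2 put(67)): queue <53,67>
after step 3 (#3 take() → 53): queue <67>
after step 4 (#4 put(35)): queue <67,35>
after step 5 (#5 put(90)): queue <67,35,90>
after step 6 (#6 put(2)): queue <67,35,90,2>
after step 7 (#7 take() → 67): queue <35,90,2>
after step 8 (#8 put(94)): queue <35,90,2,94>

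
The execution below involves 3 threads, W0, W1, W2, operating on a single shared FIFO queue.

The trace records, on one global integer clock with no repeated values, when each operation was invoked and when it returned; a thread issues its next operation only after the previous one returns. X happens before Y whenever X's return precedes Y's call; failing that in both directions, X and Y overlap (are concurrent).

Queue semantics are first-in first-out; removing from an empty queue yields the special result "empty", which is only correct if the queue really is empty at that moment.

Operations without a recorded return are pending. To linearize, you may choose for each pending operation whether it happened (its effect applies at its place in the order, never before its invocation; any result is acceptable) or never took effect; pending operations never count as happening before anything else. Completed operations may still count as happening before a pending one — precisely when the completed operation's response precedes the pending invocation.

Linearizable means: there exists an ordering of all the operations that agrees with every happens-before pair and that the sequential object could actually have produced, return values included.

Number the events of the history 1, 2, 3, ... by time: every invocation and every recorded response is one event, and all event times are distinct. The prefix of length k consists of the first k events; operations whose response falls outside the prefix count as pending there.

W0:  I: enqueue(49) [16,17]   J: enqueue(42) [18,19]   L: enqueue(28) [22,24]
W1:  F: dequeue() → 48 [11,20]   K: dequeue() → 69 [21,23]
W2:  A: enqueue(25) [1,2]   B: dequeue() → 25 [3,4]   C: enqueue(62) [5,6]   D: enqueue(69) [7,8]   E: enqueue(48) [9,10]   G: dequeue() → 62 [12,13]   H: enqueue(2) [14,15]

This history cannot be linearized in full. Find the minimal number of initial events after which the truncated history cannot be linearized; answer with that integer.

events 1..19 are linearizable, e.g. via A, B, C, D, E, G, F, H, I, J:
step 1: A enqueue(25) — queue <25>
step 2: B dequeue() → 25 — queue <>
step 3: C enqueue(62) — queue <62>
step 4: D enqueue(69) — queue <62,69>
step 5: E enqueue(48) — queue <62,69,48>
step 6: G dequeue() → 62 — queue <69,48>
step 7: F dequeue() (pending, included) — queue <48>
step 8: H enqueue(2) — queue <48,2>
step 9: I enqueue(49) — queue <48,2,49>
step 10: J enqueue(42) — queue <48,2,49,42>
include event 20 — F responding at 20 — and every candidate order breaks
for example A, B, C, D, E, F, G, H, I, J fails at step 6: F dequeue() → 48 is not legal there
for example A, B, C, D, E, G, F, H, I, J fails at step 7: F dequeue() → 48 is not legal there

20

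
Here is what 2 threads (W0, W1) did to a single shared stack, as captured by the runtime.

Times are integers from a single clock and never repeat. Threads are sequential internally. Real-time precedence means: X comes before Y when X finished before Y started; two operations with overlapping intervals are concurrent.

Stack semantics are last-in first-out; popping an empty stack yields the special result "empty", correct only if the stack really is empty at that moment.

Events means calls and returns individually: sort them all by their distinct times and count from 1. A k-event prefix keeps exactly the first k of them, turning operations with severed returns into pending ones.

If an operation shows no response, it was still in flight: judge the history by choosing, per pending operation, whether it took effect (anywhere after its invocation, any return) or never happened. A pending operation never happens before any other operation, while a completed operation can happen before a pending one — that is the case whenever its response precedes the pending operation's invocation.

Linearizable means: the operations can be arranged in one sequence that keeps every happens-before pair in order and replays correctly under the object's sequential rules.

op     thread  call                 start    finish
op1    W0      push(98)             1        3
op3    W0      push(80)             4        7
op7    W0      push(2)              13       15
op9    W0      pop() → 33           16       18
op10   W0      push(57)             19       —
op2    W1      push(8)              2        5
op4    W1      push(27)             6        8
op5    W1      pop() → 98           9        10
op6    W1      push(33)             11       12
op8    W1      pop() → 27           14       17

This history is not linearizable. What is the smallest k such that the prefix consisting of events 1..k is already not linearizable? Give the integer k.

events 1..9 are linearizable; a witness order is op1, op2, op3, op4:
step 1: op1 push(98) — stack <98>
step 2: op2 push(8) — stack <98,8>
step 3: op3 push(80) — stack <98,8,80>
step 4: op4 push(27) — stack <98,8,80,27>
event 10 — op5's response, time 10 — after it, nothing linearizes
for example op1, op2, op3, op4, op5 fails at step 5: op5 pop() → 98 is not legal there
for example op1, op2, op4, op3, op5 fails at step 5: op5 pop() → 98 is not legal there

10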